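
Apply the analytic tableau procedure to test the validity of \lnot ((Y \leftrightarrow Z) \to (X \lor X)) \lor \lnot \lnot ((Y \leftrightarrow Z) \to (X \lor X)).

Assume the negation and expand:
Initial set: {F (\lnot ((Y \leftrightarrow Z) \to (X \lor X)) \lor \lnot \lnot ((Y \leftrightarrow Z) \to (X \lor X)))}.
F (\lnot ((Y \leftrightarrow Z) \to (X \lor X)) \lor \lnot \lnot ((Y \leftrightarrow Z) \to (X \lor X))): α-rule — add F \lnot ((Y \leftrightarrow Z) \to (X \lor X)), F \lnot \lnot ((Y \leftrightarrow Z) \to (X \lor X)).
F \lnot \lnot ((Y \leftrightarrow Z) \to (X \lor X)): drop double negation, giving F ((Y \leftrightarrow Z) \to (X \lor X)).
F ((Y \leftrightarrow Z) \to (X \lor X)): α-rule — add T (Y \leftrightarrow Z), F (X \lor X).
F (X \lor X): α-rule — add F X, F X.
F \lnot ((Y \leftrightarrow Z) \to (X \lor X)): β-rule — branch into F (Y \leftrightarrow Z)  //  T (X \lor X).
  branch 1 (add F (Y \leftrightarrow Z)):
    T (Y \leftrightarrow Z): β-rule — branch into T Y, T Z  //  F Y, F Z.
      branch 1.1 (add T Y, T Z):
        F (Y \leftrightarrow Z): β-rule — branch into T Y, F Z  //  F Y, T Z.
          branch 1.1.1 (add T Y, F Z):
            × closes — contains both Z and \lnot Z.
          branch 1.1.2 (add F Y, T Z):
            × closes — contains both Y and \lnot Y.
      branch 1.2 (add F Y, F Z):
        F (Y \leftrightarrow Z): β-rule — branch into T Y, F Z  //  F Y, T Z.
          branch 1.2.1 (add T Y, F Z):
            × closes — contains both Y and \lnot Y.
          branch 1.2.2 (add F Y, T Z):
            × closes — contains both Z and \lnot Z.
  branch 2 (add T (X \lor X)):
    T (Y \leftrightarrow Z): β-rule — branch into T Y, T Z  //  F Y, F Z.
      branch 2.1 (add T Y, T Z):
        T (X \lor X): β-rule — branch into T X  //  T X.
          branch 2.1.1 (add T X):
            × closes — contains both X and \lnot X.
          branch 2.1.2 (add T X):
            × closes — contains both X and \lnot X.
      branch 2.2 (add F Y, F Z):
        T (X \lor X): β-rule — branch into T X  //  T X.
          branch 2.2.1 (add T X):
            × closes — contains both X and \lnot X.
          branch 2.2.2 (add T X):
            × closes — contains both X and \lnot X.
All 8 branches close.
Every branch closed, so the negation is unsatisfiable and the formula is valid.

Valid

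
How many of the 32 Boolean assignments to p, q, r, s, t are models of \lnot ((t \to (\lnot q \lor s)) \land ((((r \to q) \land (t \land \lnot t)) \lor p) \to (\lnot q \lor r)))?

7

Initial set: {\lnot ((t \to (\lnot q \lor s)) \land ((((r \to q) \land (t \land \lnot t)) \lor p) \to (\lnot q \lor r)))}.
\lnot ((t \to (\lnot q \lor s)) \land ((((r \to q) \land (t \land \lnot t)) \lor p) \to (\lnot q \lor r))): β-rule — branch into \lnot (t \to (\lnot q \lor s))  //  \lnot ((((r \to q) \land (t \land \lnot t)) \lor p) \to (\lnot q \lor r)).
  branch 1 (add \lnot (t \to (\lnot q \lor s))):
    \lnot (t \to (\lnot q \lor s)): α-rule — add t, \lnot (\lnot q \lor s).
    \lnot (\lnot q \lor s): α-rule — add \lnot \lnot q, \lnot s.
    ○ open, literals {q=T, s=F, t=T}.
  branch 2 (add \lnot ((((r \to q) \land (t \land \lnot t)) \lor p) \to (\lnot q \lor r))):
    \lnot ((((r \to q) \land (t \land \lnot t)) \lor p) \to (\lnot q \lor r)): α-rule — add (((r \to q) \land (t \land \lnot t)) \lor p), \lnot (\lnot q \lor r).
    \lnot (\lnot q \lor r): α-rule — add \lnot \lnot q, \lnot r.
    (((r \to q) \land (t \land \lnot t)) \lor p): β-rule — branch into ((r \to q) \land (t \land \lnot t))  //  p.
      branch 2.1 (add ((r \to q) \land (t \land \lnot t))):
        ((r \to q) \land (t \land \lnot t)): α-rule — add (r \to q), (t \land \lnot t).
        (t \land \lnot t): α-rule — add t, \lnot t.
        × closes — contains both t and \lnot t.
      branch 2.2 (add p):
        ○ open, literals {p=T, q=T, r=F}.
1 branch closed, 2 open.
Each open branch fixes some atoms; the unmentioned ones are free. Counting distinct full assignments: branch {q=T, s=F, t=T} (p, r) contributes 4 new; branch {p=T, q=T, r=F} (s, t) contributes 3 new. Total: 7.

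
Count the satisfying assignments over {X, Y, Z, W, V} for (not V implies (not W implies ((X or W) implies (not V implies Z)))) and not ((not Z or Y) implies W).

10

Initial set: {((not V implies (not W implies ((X or W) implies (not V implies Z)))) and not ((not Z or Y) implies W))}.
((not V implies (not W implies ((X or W) implies (not V implies Z)))) and not ((not Z or Y) implies W)): α-rule — add (not V implies (not W implies ((X or W) implies (not V implies Z)))), not ((not Z or Y) implies W).
not ((not Z or Y) implies W): α-rule — add (not Z or Y), not W.
(not V implies (not W implies ((X or W) implies (not V implies Z)))): β-rule — branch into not not V  //  (not W implies ((X or W) implies (not V implies Z))).
  branch 1 (add not not V):
    (not Z or Y): β-rule — branch into not Z  //  Y.
      branch 1.1 (add not Z):
        ○ open, literals {V=1, W=0, Z=0}.
      branch 1.2 (add Y):
        ○ open, literals {V=1, W=0, Y=1}.
  branch 2 (add (not W implies ((X or W) implies (not V implies Z)))):
    (not Z or Y): β-rule — branch into not Z  //  Y.
      branch 2.1 (add not Z):
        (not W implies ((X or W) implies (not V implies Z))): β-rule — branch into not not W  //  ((X or W) implies (not V implies Z)).
          branch 2.1.1 (add not not W):
            × closes — contains both W and not W.
          branch 2.1.2 (add ((X or W) implies (not V implies Z))):
            ((X or W) implies (not V implies Z)): β-rule — branch into not (X or W)  //  (not V implies Z).
              branch 2.1.2.1 (add not (X or W)):
                not (X or W): α-rule — add not X, not W.
                ○ open, literals {W=0, X=0, Z=0}.
              branch 2.1.2.2 (add (not V implies Z)):
                (not V implies Z): β-rule — branch into not not V  //  Z.
                  branch 2.1.2.2.1 (add not not V):
                    ○ open, literals {V=1, W=0, Z=0}.
                  branch 2.1.2.2.2 (add Z):
                    × closes — contains both Z and not Z.
      branch 2.2 (add Y):
        (not W implies ((X or W) implies (not V implies Z))): β-rule — branch into not not W  //  ((X or W) implies (not V implies Z)).
          branch 2.2.1 (add not not W):
            × closes — contains both W and not W.
          branch 2.2.2 (add ((X or W) implies (not V implies Z))):
            ((X or W) implies (not V implies Z)): β-rule — branch into not (X or W)  //  (not V implies Z).
              branch 2.2.2.1 (add not (X or W)):
                not (X or W): α-rule — add not X, not W.
                ○ open, literals {W=0, X=0, Y=1}.
              branch 2.2.2.2 (add (not V implies Z)):
                (not V implies Z): β-rule — branch into not not V  //  Z.
                  branch 2.2.2.2.1 (add not not V):
                    ○ open, literals {V=1, W=0, Y=1}.
                  branch 2.2.2.2.2 (add Z):
                    ○ open, literals {W=0, Y=1, Z=1}.
3 branches closed, 7 open.
Each open branch fixes some atoms; the unmentioned ones are free. Counting distinct full assignments: branch {V=1, W=0, Z=0} (X, Y) contributes 4 new; branch {V=1, W=0, Y=1} (X, Z) contributes 2 new; branch {W=0, X=0, Z=0} (Y, V) contributes 2 new; branch {V=1, W=0, Z=0} (X, Y) contributes 0 new; branch {W=0, X=0, Y=1} (Z, V) contributes 1 new; branch {V=1, W=0, Y=1} (X, Z) contributes 0 new; branch {W=0, Y=1, Z=1} (X, V) contributes 1 new. Total: 10.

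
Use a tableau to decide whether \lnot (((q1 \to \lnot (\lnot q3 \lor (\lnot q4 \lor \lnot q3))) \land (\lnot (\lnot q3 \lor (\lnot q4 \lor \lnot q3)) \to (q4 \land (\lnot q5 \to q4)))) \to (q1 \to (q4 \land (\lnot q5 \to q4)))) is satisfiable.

Unsatisfiable

Initial set: {\lnot (((q1 \to \lnot (\lnot q3 \lor (\lnot q4 \lor \lnot q3))) \land (\lnot (\lnot q3 \lor (\lnot q4 \lor \lnot q3)) \to (q4 \land (\lnot q5 \to q4)))) \to (q1 \to (q4 \land (\lnot q5 \to q4))))}.
\lnot (((q1 \to \lnot (\lnot q3 \lor (\lnot q4 \lor \lnot q3))) \land (\lnot (\lnot q3 \lor (\lnot q4 \lor \lnot q3)) \to (q4 \land (\lnot q5 \to q4)))) \to (q1 \to (q4 \land (\lnot q5 \to q4)))): α-rule — add ((q1 \to \lnot (\lnot q3 \lor (\lnot q4 \lor \lnot q3))) \land (\lnot (\lnot q3 \lor (\lnot q4 \lor \lnot q3)) \to (q4 \land (\lnot q5 \to q4)))), \lnot (q1 \to (q4 \land (\lnot q5 \to q4))).
((q1 \to \lnot (\lnot q3 \lor (\lnot q4 \lor \lnot q3))) \land (\lnot (\lnot q3 \lor (\lnot q4 \lor \lnot q3)) \to (q4 \land (\lnot q5 \to q4)))): α-rule — add (q1 \to \lnot (\lnot q3 \lor (\lnot q4 \lor \lnot q3))), (\lnot (\lnot q3 \lor (\lnot q4 \lor \lnot q3)) \to (q4 \land (\lnot q5 \to q4))).
\lnot (q1 \to (q4 \land (\lnot q5 \to q4))): α-rule — add q1, \lnot (q4 \land (\lnot q5 \to q4)).
(q1 \to \lnot (\lnot q3 \lor (\lnot q4 \lor \lnot q3))): β-rule — branch into \lnot q1  //  \lnot (\lnot q3 \lor (\lnot q4 \lor \lnot q3)).
  branch 1 (add \lnot q1):
    × closes — contains both q1 and \lnot q1.
  branch 2 (add \lnot (\lnot q3 \lor (\lnot q4 \lor \lnot q3))):
    \lnot (\lnot q3 \lor (\lnot q4 \lor \lnot q3)): α-rule — add \lnot \lnot q3, \lnot (\lnot q4 \lor \lnot q3).
    \lnot (\lnot q4 \lor \lnot q3): α-rule — add \lnot \lnot q4, \lnot \lnot q3.
    (\lnot (\lnot q3 \lor (\lnot q4 \lor \lnot q3)) \to (q4 \land (\lnot q5 \to q4))): β-rule — branch into \lnot \lnot (\lnot q3 \lor (\lnot q4 \lor \lnot q3))  //  (q4 \land (\lnot q5 \to q4)).
      branch 2.1 (add \lnot \lnot (\lnot q3 \lor (\lnot q4 \lor \lnot q3))):
        \lnot (q4 \land (\lnot q5 \to q4)): β-rule — branch into \lnot q4  //  \lnot (\lnot q5 \to q4).
          branch 2.1.1 (add \lnot q4):
            × closes — contains both q4 and \lnot q4.
          branch 2.1.2 (add \lnot (\lnot q5 \to q4)):
            \lnot (\lnot q5 \to q4): α-rule — add \lnot q5, \lnot q4.
            × closes — contains both q4 and \lnot q4.
      branch 2.2 (add (q4 \land (\lnot q5 \to q4))):
        (q4 \land (\lnot q5 \to q4)): α-rule — add q4, (\lnot q5 \to q4).
        \lnot (q4 \land (\lnot q5 \to q4)): β-rule — branch into \lnot q4  //  \lnot (\lnot q5 \to q4).
          branch 2.2.1 (add \lnot q4):
            × closes — contains both q4 and \lnot q4.
          branch 2.2.2 (add \lnot (\lnot q5 \to q4)):
            \lnot (\lnot q5 \to q4): α-rule — add \lnot q5, \lnot q4.
            × closes — contains both q4 and \lnot q4.
All 5 branches close.
Every branch closed; the formula is unsatisfiable.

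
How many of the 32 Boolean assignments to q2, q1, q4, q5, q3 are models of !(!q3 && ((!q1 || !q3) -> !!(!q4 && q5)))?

Initial set: {T !(!q3 && ((!q1 || !q3) -> !!(!q4 && q5)))}.
T !(!q3 && ((!q1 || !q3) -> !!(!q4 && q5))): β-rule — branch into F !q3  //  F ((!q1 || !q3) -> !!(!q4 && q5)).
  branch 1 (add F !q3):
    ○ open, literals {q3=T}.
  branch 2 (add F ((!q1 || !q3) -> !!(!q4 && q5))):
    F ((!q1 || !q3) -> !!(!q4 && q5)): α-rule — add T (!q1 || !q3), F !!(!q4 && q5).
    F !!(!q4 && q5): drop double negation, giving F (!q4 && q5).
    T (!q1 || !q3): β-rule — branch into T !q1  //  T !q3.
      branch 2.1 (add T !q1):
        F (!q4 && q5): β-rule — branch into F !q4  //  F q5.
          branch 2.1.1 (add F !q4):
            ○ open, literals {q1=F, q4=T}.
          branch 2.1.2 (add F q5):
            ○ open, literals {q1=F, q5=F}.
      branch 2.2 (add T !q3):
        F (!q4 && q5): β-rule — branch into F !q4  //  F q5.
          branch 2.2.1 (add F !q4):
            ○ open, literals {q3=F, q4=T}.
          branch 2.2.2 (add F q5):
            ○ open, literals {q3=F, q5=F}.
0 branches closed, 5 open.
Each open branch fixes some atoms; the unmentioned ones are free. Counting distinct full assignments: branch {q3=T} (q2, q1, q4, q5) contributes 16 new; branch {q1=F, q4=T} (q2, q5, q3) contributes 4 new; branch {q1=F, q5=F} (q2, q4, q3) contributes 2 new; branch {q3=F, q4=T} (q2, q1, q5) contributes 4 new; branch {q3=F, q5=F} (q2, q1, q4) contributes 2 new. Total: 28.

28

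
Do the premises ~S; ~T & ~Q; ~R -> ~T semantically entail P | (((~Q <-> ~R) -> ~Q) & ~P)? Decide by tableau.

Initial set: {~S; (~T & ~Q); (~R -> ~T); ~(P | (((~Q <-> ~R) -> ~Q) & ~P))}.
(~T & ~Q): α-rule — add ~T, ~Q.
~(P | (((~Q <-> ~R) -> ~Q) & ~P)): α-rule — add ~P, ~(((~Q <-> ~R) -> ~Q) & ~P).
(~R -> ~T): β-rule — branch into ~~R  //  ~T.
  branch 1 (add ~~R):
    ~(((~Q <-> ~R) -> ~Q) & ~P): β-rule — branch into ~((~Q <-> ~R) -> ~Q)  //  ~~P.
      branch 1.1 (add ~((~Q <-> ~R) -> ~Q)):
        ~((~Q <-> ~R) -> ~Q): α-rule — add (~Q <-> ~R), ~~Q.
        × closes — contains both Q and ~Q.
      branch 1.2 (add ~~P):
        × closes — contains both P and ~P.
  branch 2 (add ~T):
    ~(((~Q <-> ~R) -> ~Q) & ~P): β-rule — branch into ~((~Q <-> ~R) -> ~Q)  //  ~~P.
      branch 2.1 (add ~((~Q <-> ~R) -> ~Q)):
        ~((~Q <-> ~R) -> ~Q): α-rule — add (~Q <-> ~R), ~~Q.
        × closes — contains both Q and ~Q.
      branch 2.2 (add ~~P):
        × closes — contains both P and ~P.
All 4 branches close.
Every branch closed, so the premises entail the conclusion.

Yes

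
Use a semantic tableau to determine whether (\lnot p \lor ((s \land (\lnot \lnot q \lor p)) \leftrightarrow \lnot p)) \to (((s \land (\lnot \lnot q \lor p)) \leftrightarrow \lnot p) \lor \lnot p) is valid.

Valid

Assume the negation and expand:
Initial set: {\lnot ((\lnot p \lor ((s \land (\lnot \lnot q \lor p)) \leftrightarrow \lnot p)) \to (((s \land (\lnot \lnot q \lor p)) \leftrightarrow \lnot p) \lor \lnot p))}.
\lnot ((\lnot p \lor ((s \land (\lnot \lnot q \lor p)) \leftrightarrow \lnot p)) \to (((s \land (\lnot \lnot q \lor p)) \leftrightarrow \lnot p) \lor \lnot p)): α-rule — add (\lnot p \lor ((s \land (\lnot \lnot q \lor p)) \leftrightarrow \lnot p)), \lnot (((s \land (\lnot \lnot q \lor p)) \leftrightarrow \lnot p) \lor \lnot p).
\lnot (((s \land (\lnot \lnot q \lor p)) \leftrightarrow \lnot p) \lor \lnot p): α-rule — add \lnot ((s \land (\lnot \lnot q \lor p)) \leftrightarrow \lnot p), \lnot \lnot p.
(\lnot p \lor ((s \land (\lnot \lnot q \lor p)) \leftrightarrow \lnot p)): β-rule — branch into \lnot p  //  ((s \land (\lnot \lnot q \lor p)) \leftrightarrow \lnot p).
  branch 1 (add \lnot p):
    × closes — contains both p and \lnot p.
  branch 2 (add ((s \land (\lnot \lnot q \lor p)) \leftrightarrow \lnot p)):
    \lnot ((s \land (\lnot \lnot q \lor p)) \leftrightarrow \lnot p): β-rule — branch into (s \land (\lnot \lnot q \lor p)), \lnot \lnot p  //  \lnot (s \land (\lnot \lnot q \lor p)), \lnot p.
      branch 2.1 (add (s \land (\lnot \lnot q \lor p)), \lnot \lnot p):
        (s \land (\lnot \lnot q \lor p)): α-rule — add s, (\lnot \lnot q \lor p).
        ((s \land (\lnot \lnot q \lor p)) \leftrightarrow \lnot p): β-rule — branch into (s \land (\lnot \lnot q \lor p)), \lnot p  //  \lnot (s \land (\lnot \lnot q \lor p)), \lnot \lnot p.
          branch 2.1.1 (add (s \land (\lnot \lnot q \lor p)), \lnot p):
            × closes — contains both p and \lnot p.
          branch 2.1.2 (add \lnot (s \land (\lnot \lnot q \lor p)), \lnot \lnot p):
            (\lnot \lnot q \lor p): β-rule — branch into \lnot \lnot q  //  p.
              branch 2.1.2.1 (add \lnot \lnot q):
                \lnot \lnot q: drop double negation, giving q.
                \lnot (s \land (\lnot \lnot q \lor p)): β-rule — branch into \lnot s  //  \lnot (\lnot \lnot q \lor p).
                  branch 2.1.2.1.1 (add \lnot s):
                    × closes — contains both s and \lnot s.
                  branch 2.1.2.1.2 (add \lnot (\lnot \lnot q \lor p)):
                    \lnot (\lnot \lnot q \lor p): α-rule — add \lnot \lnot \lnot q, \lnot p.
                    × closes — contains both p and \lnot p.
              branch 2.1.2.2 (add p):
                \lnot (s \land (\lnot \lnot q \lor p)): β-rule — branch into \lnot s  //  \lnot (\lnot \lnot q \lor p).
                  branch 2.1.2.2.1 (add \lnot s):
                    × closes — contains both s and \lnot s.
                  branch 2.1.2.2.2 (add \lnot (\lnot \lnot q \lor p)):
                    \lnot (\lnot \lnot q \lor p): α-rule — add \lnot \lnot \lnot q, \lnot p.
                    × closes — contains both p and \lnot p.
      branch 2.2 (add \lnot (s \land (\lnot \lnot q \lor p)), \lnot p):
        × closes — contains both p and \lnot p.
All 7 branches close.
Every branch closed, so the negation is unsatisfiable and the formula is valid.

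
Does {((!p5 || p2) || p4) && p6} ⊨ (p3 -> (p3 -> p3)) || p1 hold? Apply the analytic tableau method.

Initial set: {(((!p5 || p2) || p4) && p6); !((p3 -> (p3 -> p3)) || p1)}.
(((!p5 || p2) || p4) && p6): α-rule — add ((!p5 || p2) || p4), p6.
!((p3 -> (p3 -> p3)) || p1): α-rule — add !(p3 -> (p3 -> p3)), !p1.
!(p3 -> (p3 -> p3)): α-rule — add p3, !(p3 -> p3).
!(p3 -> p3): α-rule — add p3, !p3.
× closes — contains both p3 and !p3.
All 1 branch closes.
Every branch closed, so the premises entail the conclusion.

Yes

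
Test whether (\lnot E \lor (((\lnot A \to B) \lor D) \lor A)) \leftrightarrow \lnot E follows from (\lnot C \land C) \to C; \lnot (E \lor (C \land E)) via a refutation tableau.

Yes

Initial set: {T ((\lnot C \land C) \to C); T \lnot (E \lor (C \land E)); F ((\lnot E \lor (((\lnot A \to B) \lor D) \lor A)) \leftrightarrow \lnot E)}.
T \lnot (E \lor (C \land E)): α-rule — add F E, F (C \land E).
T ((\lnot C \land C) \to C): β-rule — branch into F (\lnot C \land C)  //  T C.
  branch 1 (add F (\lnot C \land C)):
    F ((\lnot E \lor (((\lnot A \to B) \lor D) \lor A)) \leftrightarrow \lnot E): β-rule — branch into T (\lnot E \lor (((\lnot A \to B) \lor D) \lor A)), F \lnot E  //  F (\lnot E \lor (((\lnot A \to B) \lor D) \lor A)), T \lnot E.
      branch 1.1 (add T (\lnot E \lor (((\lnot A \to B) \lor D) \lor A)), F \lnot E):
        × closes — contains both E and \lnot E.
      branch 1.2 (add F (\lnot E \lor (((\lnot A \to B) \lor D) \lor A)), T \lnot E):
        F (\lnot E \lor (((\lnot A \to B) \lor D) \lor A)): α-rule — add F \lnot E, F (((\lnot A \to B) \lor D) \lor A).
        × closes — contains both E and \lnot E.
  branch 2 (add T C):
    F ((\lnot E \lor (((\lnot A \to B) \lor D) \lor A)) \leftrightarrow \lnot E): β-rule — branch into T (\lnot E \lor (((\lnot A \to B) \lor D) \lor A)), F \lnot E  //  F (\lnot E \lor (((\lnot A \to B) \lor D) \lor A)), T \lnot E.
      branch 2.1 (add T (\lnot E \lor (((\lnot A \to B) \lor D) \lor A)), F \lnot E):
        × closes — contains both E and \lnot E.
      branch 2.2 (add F (\lnot E \lor (((\lnot A \to B) \lor D) \lor A)), T \lnot E):
        F (\lnot E \lor (((\lnot A \to B) \lor D) \lor A)): α-rule — add F \lnot E, F (((\lnot A \to B) \lor D) \lor A).
        × closes — contains both E and \lnot E.
All 4 branches close.
Every branch closed, so the premises entail the conclusion.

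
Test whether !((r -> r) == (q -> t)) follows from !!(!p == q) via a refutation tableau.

Initial set: {!!(!p == q); !!((r -> r) == (q -> t))}.
!!(!p == q): drop double negation, giving (!p == q).
!!((r -> r) == (q -> t)): β-rule — branch into (r -> r), (q -> t)  //  !(r -> r), !(q -> t).
  branch 1 (add (r -> r), (q -> t)):
    (!p == q): β-rule — branch into !p, q  //  !!p, !q.
      branch 1.1 (add !p, q):
        (r -> r): β-rule — branch into !r  //  r.
          branch 1.1.1 (add !r):
            (q -> t): β-rule — branch into !q  //  t.
              branch 1.1.1.1 (add !q):
                × closes — contains both q and !q.
              branch 1.1.1.2 (add t):
                ○ open, literals {p=F, q=T, r=F, t=T}.
          branch 1.1.2 (add r):
            (q -> t): β-rule — branch into !q  //  t.
              branch 1.1.2.1 (add !q):
                × closes — contains both q and !q.
              branch 1.1.2.2 (add t):
                ○ open, literals {p=F, q=T, r=T, t=T}.
      branch 1.2 (add !!p, !q):
        (r -> r): β-rule — branch into !r  //  r.
          branch 1.2.1 (add !r):
            (q -> t): β-rule — branch into !q  //  t.
              branch 1.2.1.1 (add !q):
                ○ open, literals {p=T, q=F, r=F}.
              branch 1.2.1.2 (add t):
                ○ open, literals {p=T, q=F, r=F, t=T}.
          branch 1.2.2 (add r):
            (q -> t): β-rule — branch into !q  //  t.
              branch 1.2.2.1 (add !q):
                ○ open, literals {p=T, q=F, r=T}.
              branch 1.2.2.2 (add t):
                ○ open, literals {p=T, q=F, r=T, t=T}.
  branch 2 (add !(r -> r), !(q -> t)):
    !(r -> r): α-rule — add r, !r.
    × closes — contains both r and !r.
3 branches closed, 6 open.
An open branch gives a countermodel: p=F, q=T, r=F, t=T (unmentioned atoms arbitrary); the premises hold there but the conclusion fails.

No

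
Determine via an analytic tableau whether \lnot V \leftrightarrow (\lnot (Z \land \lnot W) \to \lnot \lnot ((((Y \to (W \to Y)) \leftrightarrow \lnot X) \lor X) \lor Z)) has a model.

Satisfiable

Initial set: {(\lnot V \leftrightarrow (\lnot (Z \land \lnot W) \to \lnot \lnot ((((Y \to (W \to Y)) \leftrightarrow \lnot X) \lor X) \lor Z)))}.
(\lnot V \leftrightarrow (\lnot (Z \land \lnot W) \to \lnot \lnot ((((Y \to (W \to Y)) \leftrightarrow \lnot X) \lor X) \lor Z))): β-rule — branch into \lnot V, (\lnot (Z \land \lnot W) \to \lnot \lnot ((((Y \to (W \to Y)) \leftrightarrow \lnot X) \lor X) \lor Z))  //  \lnot \lnot V, \lnot (\lnot (Z \land \lnot W) \to \lnot \lnot ((((Y \to (W \to Y)) \leftrightarrow \lnot X) \lor X) \lor Z)).
  branch 1 (add \lnot V, (\lnot (Z \land \lnot W) \to \lnot \lnot ((((Y \to (W \to Y)) \leftrightarrow \lnot X) \lor X) \lor Z))):
    (\lnot (Z \land \lnot W) \to \lnot \lnot ((((Y \to (W \to Y)) \leftrightarrow \lnot X) \lor X) \lor Z)): β-rule — branch into \lnot \lnot (Z \land \lnot W)  //  \lnot \lnot ((((Y \to (W \to Y)) \leftrightarrow \lnot X) \lor X) \lor Z).
      branch 1.1 (add \lnot \lnot (Z \land \lnot W)):
        \lnot \lnot (Z \land \lnot W): α-rule — add Z, \lnot W.
        ○ open, literals {V=false, W=false, Z=true}.
      branch 1.2 (add \lnot \lnot ((((Y \to (W \to Y)) \leftrightarrow \lnot X) \lor X) \lor Z)):
        \lnot \lnot ((((Y \to (W \to Y)) \leftrightarrow \lnot X) \lor X) \lor Z): drop double negation, giving ((((Y \to (W \to Y)) \leftrightarrow \lnot X) \lor X) \lor Z).
        ((((Y \to (W \to Y)) \leftrightarrow \lnot X) \lor X) \lor Z): β-rule — branch into (((Y \to (W \to Y)) \leftrightarrow \lnot X) \lor X)  //  Z.
          branch 1.2.1 (add (((Y \to (W \to Y)) \leftrightarrow \lnot X) \lor X)):
            (((Y \to (W \to Y)) \leftrightarrow \lnot X) \lor X): β-rule — branch into ((Y \to (W \to Y)) \leftrightarrow \lnot X)  //  X.
              branch 1.2.1.1 (add ((Y \to (W \to Y)) \leftrightarrow \lnot X)):
                ((Y \to (W \to Y)) \leftrightarrow \lnot X): β-rule — branch into (Y \to (W \to Y)), \lnot X  //  \lnot (Y \to (W \to Y)), \lnot \lnot X.
                  branch 1.2.1.1.1 (add (Y \to (W \to Y)), \lnot X):
                    (Y \to (W \to Y)): β-rule — branch into \lnot Y  //  (W \to Y).
                      branch 1.2.1.1.1.1 (add \lnot Y):
                        ○ open, literals {V=false, X=false, Y=false}.
                      branch 1.2.1.1.1.2 (add (W \to Y)):
                        (W \to Y): β-rule — branch into \lnot W  //  Y.
                          branch 1.2.1.1.1.2.1 (add \lnot W):
                            ○ open, literals {V=false, W=false, X=false}.
                          branch 1.2.1.1.1.2.2 (add Y):
                            ○ open, literals {V=false, X=false, Y=true}.
                  branch 1.2.1.1.2 (add \lnot (Y \to (W \to Y)), \lnot \lnot X):
                    \lnot (Y \to (W \to Y)): α-rule — add Y, \lnot (W \to Y).
                    \lnot (W \to Y): α-rule — add W, \lnot Y.
                    × closes — contains both Y and \lnot Y.
              branch 1.2.1.2 (add X):
                ○ open, literals {V=false, X=true}.
          branch 1.2.2 (add Z):
            ○ open, literals {V=false, Z=true}.
  branch 2 (add \lnot \lnot V, \lnot (\lnot (Z \land \lnot W) \to \lnot \lnot ((((Y \to (W \to Y)) \leftrightarrow \lnot X) \lor X) \lor Z))):
    \lnot (\lnot (Z \land \lnot W) \to \lnot \lnot ((((Y \to (W \to Y)) \leftrightarrow \lnot X) \lor X) \lor Z)): α-rule — add \lnot (Z \land \lnot W), \lnot \lnot \lnot ((((Y \to (W \to Y)) \leftrightarrow \lnot X) \lor X) \lor Z).
    \lnot \lnot \lnot ((((Y \to (W \to Y)) \leftrightarrow \lnot X) \lor X) \lor Z): drop double negation, giving \lnot ((((Y \to (W \to Y)) \leftrightarrow \lnot X) \lor X) \lor Z).
    \lnot ((((Y \to (W \to Y)) \leftrightarrow \lnot X) \lor X) \lor Z): α-rule — add \lnot (((Y \to (W \to Y)) \leftrightarrow \lnot X) \lor X), \lnot Z.
    \lnot (((Y \to (W \to Y)) \leftrightarrow \lnot X) \lor X): α-rule — add \lnot ((Y \to (W \to Y)) \leftrightarrow \lnot X), \lnot X.
    \lnot (Z \land \lnot W): β-rule — branch into \lnot Z  //  \lnot \lnot W.
      branch 2.1 (add \lnot Z):
        \lnot ((Y \to (W \to Y)) \leftrightarrow \lnot X): β-rule — branch into (Y \to (W \to Y)), \lnot \lnot X  //  \lnot (Y \to (W \to Y)), \lnot X.
          branch 2.1.1 (add (Y \to (W \to Y)), \lnot \lnot X):
            × closes — contains both X and \lnot X.
          branch 2.1.2 (add \lnot (Y \to (W \to Y)), \lnot X):
            \lnot (Y \to (W \to Y)): α-rule — add Y, \lnot (W \to Y).
            \lnot (W \to Y): α-rule — add W, \lnot Y.
            × closes — contains both Y and \lnot Y.
      branch 2.2 (add \lnot \lnot W):
        \lnot ((Y \to (W \to Y)) \leftrightarrow \lnot X): β-rule — branch into (Y \to (W \to Y)), \lnot \lnot X  //  \lnot (Y \to (W \to Y)), \lnot X.
          branch 2.2.1 (add (Y \to (W \to Y)), \lnot \lnot X):
            × closes — contains both X and \lnot X.
          branch 2.2.2 (add \lnot (Y \to (W \to Y)), \lnot X):
            \lnot (Y \to (W \to Y)): α-rule — add Y, \lnot (W \to Y).
            \lnot (W \to Y): α-rule — add W, \lnot Y.
            × closes — contains both Y and \lnot Y.
5 branches closed, 6 open.
An open branch gives a satisfying assignment: V=false, W=false, Z=true.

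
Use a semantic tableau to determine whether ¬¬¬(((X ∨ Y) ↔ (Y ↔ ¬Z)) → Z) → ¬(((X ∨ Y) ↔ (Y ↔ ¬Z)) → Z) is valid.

Valid

Assume the negation and expand:
Initial set: {F (¬¬¬(((X ∨ Y) ↔ (Y ↔ ¬Z)) → Z) → ¬(((X ∨ Y) ↔ (Y ↔ ¬Z)) → Z))}.
F (¬¬¬(((X ∨ Y) ↔ (Y ↔ ¬Z)) → Z) → ¬(((X ∨ Y) ↔ (Y ↔ ¬Z)) → Z)): α-rule — add T ¬¬¬(((X ∨ Y) ↔ (Y ↔ ¬Z)) → Z), F ¬(((X ∨ Y) ↔ (Y ↔ ¬Z)) → Z).
T ¬¬¬(((X ∨ Y) ↔ (Y ↔ ¬Z)) → Z): drop double negation, giving T ¬(((X ∨ Y) ↔ (Y ↔ ¬Z)) → Z).
T ¬(((X ∨ Y) ↔ (Y ↔ ¬Z)) → Z): α-rule — add T ((X ∨ Y) ↔ (Y ↔ ¬Z)), F Z.
F ¬(((X ∨ Y) ↔ (Y ↔ ¬Z)) → Z): β-rule — branch into F ((X ∨ Y) ↔ (Y ↔ ¬Z))  //  T Z.
  branch 1 (add F ((X ∨ Y) ↔ (Y ↔ ¬Z))):
    T ((X ∨ Y) ↔ (Y ↔ ¬Z)): β-rule — branch into T (X ∨ Y), T (Y ↔ ¬Z)  //  F (X ∨ Y), F (Y ↔ ¬Z).
      branch 1.1 (add T (X ∨ Y), T (Y ↔ ¬Z)):
        F ((X ∨ Y) ↔ (Y ↔ ¬Z)): β-rule — branch into T (X ∨ Y), F (Y ↔ ¬Z)  //  F (X ∨ Y), T (Y ↔ ¬Z).
          branch 1.1.1 (add T (X ∨ Y), F (Y ↔ ¬Z)):
            T (X ∨ Y): β-rule — branch into T X  //  T Y.
              branch 1.1.1.1 (add T X):
                T (Y ↔ ¬Z): β-rule — branch into T Y, T ¬Z  //  F Y, F ¬Z.
                  branch 1.1.1.1.1 (add T Y, T ¬Z):
                    T (X ∨ Y): β-rule — branch into T X  //  T Y.
                      branch 1.1.1.1.1.1 (add T X):
                        F (Y ↔ ¬Z): β-rule — branch into T Y, F ¬Z  //  F Y, T ¬Z.
                          branch 1.1.1.1.1.1.1 (add T Y, F ¬Z):
                            × closes — contains both Z and ¬Z.
                          branch 1.1.1.1.1.1.2 (add F Y, T ¬Z):
                            × closes — contains both Y and ¬Y.
                      branch 1.1.1.1.1.2 (add T Y):
                        F (Y ↔ ¬Z): β-rule — branch into T Y, F ¬Z  //  F Y, T ¬Z.
                          branch 1.1.1.1.1.2.1 (add T Y, F ¬Z):
                            × closes — contains both Z and ¬Z.
                          branch 1.1.1.1.1.2.2 (add F Y, T ¬Z):
                            × closes — contains both Y and ¬Y.
                  branch 1.1.1.1.2 (add F Y, F ¬Z):
                    × closes — contains both Z and ¬Z.
              branch 1.1.1.2 (add T Y):
                T (Y ↔ ¬Z): β-rule — branch into T Y, T ¬Z  //  F Y, F ¬Z.
                  branch 1.1.1.2.1 (add T Y, T ¬Z):
                    T (X ∨ Y): β-rule — branch into T X  //  T Y.
                      branch 1.1.1.2.1.1 (add T X):
                        F (Y ↔ ¬Z): β-rule — branch into T Y, F ¬Z  //  F Y, T ¬Z.
                          branch 1.1.1.2.1.1.1 (add T Y, F ¬Z):
                            × closes — contains both Z and ¬Z.
                          branch 1.1.1.2.1.1.2 (add F Y, T ¬Z):
                            × closes — contains both Y and ¬Y.
                      branch 1.1.1.2.1.2 (add T Y):
                        F (Y ↔ ¬Z): β-rule — branch into T Y, F ¬Z  //  F Y, T ¬Z.
                          branch 1.1.1.2.1.2.1 (add T Y, F ¬Z):
                            × closes — contains both Z and ¬Z.
                          branch 1.1.1.2.1.2.2 (add F Y, T ¬Z):
                            × closes — contains both Y and ¬Y.
                  branch 1.1.1.2.2 (add F Y, F ¬Z):
                    × closes — contains both Y and ¬Y.
          branch 1.1.2 (add F (X ∨ Y), T (Y ↔ ¬Z)):
            F (X ∨ Y): α-rule — add F X, F Y.
            T (X ∨ Y): β-rule — branch into T X  //  T Y.
              branch 1.1.2.1 (add T X):
                × closes — contains both X and ¬X.
              branch 1.1.2.2 (add T Y):
                × closes — contains both Y and ¬Y.
      branch 1.2 (add F (X ∨ Y), F (Y ↔ ¬Z)):
        F (X ∨ Y): α-rule — add F X, F Y.
        F ((X ∨ Y) ↔ (Y ↔ ¬Z)): β-rule — branch into T (X ∨ Y), F (Y ↔ ¬Z)  //  F (X ∨ Y), T (Y ↔ ¬Z).
          branch 1.2.1 (add T (X ∨ Y), F (Y ↔ ¬Z)):
            F (Y ↔ ¬Z): β-rule — branch into T Y, F ¬Z  //  F Y, T ¬Z.
              branch 1.2.1.1 (add T Y, F ¬Z):
                × closes — contains both Y and ¬Y.
              branch 1.2.1.2 (add F Y, T ¬Z):
                T (X ∨ Y): β-rule — branch into T X  //  T Y.
                  branch 1.2.1.2.1 (add T X):
                    × closes — contains both X and ¬X.
                  branch 1.2.1.2.2 (add T Y):
                    × closes — contains both Y and ¬Y.
          branch 1.2.2 (add F (X ∨ Y), T (Y ↔ ¬Z)):
            F (X ∨ Y): α-rule — add F X, F Y.
            F (Y ↔ ¬Z): β-rule — branch into T Y, F ¬Z  //  F Y, T ¬Z.
              branch 1.2.2.1 (add T Y, F ¬Z):
                × closes — contains both Y and ¬Y.
              branch 1.2.2.2 (add F Y, T ¬Z):
                T (Y ↔ ¬Z): β-rule — branch into T Y, T ¬Z  //  F Y, F ¬Z.
                  branch 1.2.2.2.1 (add T Y, T ¬Z):
                    × closes — contains both Y and ¬Y.
                  branch 1.2.2.2.2 (add F Y, F ¬Z):
                    × closes — contains both Z and ¬Z.
  branch 2 (add T Z):
    × closes — contains both Z and ¬Z.
All 19 branches close.
Every branch closed, so the negation is unsatisfiable and the formula is valid.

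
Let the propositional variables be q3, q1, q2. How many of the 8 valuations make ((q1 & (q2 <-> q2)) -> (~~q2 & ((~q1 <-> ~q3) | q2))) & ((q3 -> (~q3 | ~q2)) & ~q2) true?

2

Initial set: {(((q1 & (q2 <-> q2)) -> (~~q2 & ((~q1 <-> ~q3) | q2))) & ((q3 -> (~q3 | ~q2)) & ~q2))}.
(((q1 & (q2 <-> q2)) -> (~~q2 & ((~q1 <-> ~q3) | q2))) & ((q3 -> (~q3 | ~q2)) & ~q2)): α-rule — add ((q1 & (q2 <-> q2)) -> (~~q2 & ((~q1 <-> ~q3) | q2))), ((q3 -> (~q3 | ~q2)) & ~q2).
((q3 -> (~q3 | ~q2)) & ~q2): α-rule — add (q3 -> (~q3 | ~q2)), ~q2.
((q1 & (q2 <-> q2)) -> (~~q2 & ((~q1 <-> ~q3) | q2))): β-rule — branch into ~(q1 & (q2 <-> q2))  //  (~~q2 & ((~q1 <-> ~q3) | q2)).
  branch 1 (add ~(q1 & (q2 <-> q2))):
    (q3 -> (~q3 | ~q2)): β-rule — branch into ~q3  //  (~q3 | ~q2).
      branch 1.1 (add ~q3):
        ~(q1 & (q2 <-> q2)): β-rule — branch into ~q1  //  ~(q2 <-> q2).
          branch 1.1.1 (add ~q1):
            ○ open, literals {q1=F, q2=F, q3=F}.
          branch 1.1.2 (add ~(q2 <-> q2)):
            ~(q2 <-> q2): β-rule — branch into q2, ~q2  //  ~q2, q2.
              branch 1.1.2.1 (add q2, ~q2):
                × closes — contains both q2 and ~q2.
              branch 1.1.2.2 (add ~q2, q2):
                × closes — contains both q2 and ~q2.
      branch 1.2 (add (~q3 | ~q2)):
        ~(q1 & (q2 <-> q2)): β-rule — branch into ~q1  //  ~(q2 <-> q2).
          branch 1.2.1 (add ~q1):
            (~q3 | ~q2): β-rule — branch into ~q3  //  ~q2.
              branch 1.2.1.1 (add ~q3):
                ○ open, literals {q1=F, q2=F, q3=F}.
              branch 1.2.1.2 (add ~q2):
                ○ open, literals {q1=F, q2=F}.
          branch 1.2.2 (add ~(q2 <-> q2)):
            (~q3 | ~q2): β-rule — branch into ~q3  //  ~q2.
              branch 1.2.2.1 (add ~q3):
                ~(q2 <-> q2): β-rule — branch into q2, ~q2  //  ~q2, q2.
                  branch 1.2.2.1.1 (add q2, ~q2):
                    × closes — contains both q2 and ~q2.
                  branch 1.2.2.1.2 (add ~q2, q2):
                    × closes — contains both q2 and ~q2.
              branch 1.2.2.2 (add ~q2):
                ~(q2 <-> q2): β-rule — branch into q2, ~q2  //  ~q2, q2.
                  branch 1.2.2.2.1 (add q2, ~q2):
                    × closes — contains both q2 and ~q2.
                  branch 1.2.2.2.2 (add ~q2, q2):
                    × closes — contains both q2 and ~q2.
  branch 2 (add (~~q2 & ((~q1 <-> ~q3) | q2))):
    (~~q2 & ((~q1 <-> ~q3) | q2)): α-rule — add ~~q2, ((~q1 <-> ~q3) | q2).
    ~~q2: drop double negation, giving q2.
    × closes — contains both q2 and ~q2.
7 branches closed, 3 open.
Each open branch fixes some atoms; the unmentioned ones are free. Counting distinct full assignments: branch {q1=F, q2=F, q3=F} (none free) contributes 1 new; branch {q1=F, q2=F, q3=F} (none free) contributes 0 new; branch {q1=F, q2=F} (q3) contributes 1 new. Total: 2.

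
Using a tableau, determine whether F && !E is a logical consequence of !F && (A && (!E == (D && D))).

No

Initial set: {(!F && (A && (!E == (D && D)))); !(F && !E)}.
(!F && (A && (!E == (D && D)))): α-rule — add !F, (A && (!E == (D && D))).
(A && (!E == (D && D))): α-rule — add A, (!E == (D && D)).
!(F && !E): β-rule — branch into !F  //  !!E.
  branch 1 (add !F):
    (!E == (D && D)): β-rule — branch into !E, (D && D)  //  !!E, !(D && D).
      branch 1.1 (add !E, (D && D)):
        (D && D): α-rule — add D, D.
        ○ open, literals {A=1, D=1, E=0, F=0}.
      branch 1.2 (add !!E, !(D && D)):
        !(D && D): β-rule — branch into !D  //  !D.
          branch 1.2.1 (add !D):
            ○ open, literals {A=1, D=0, E=1, F=0}.
          branch 1.2.2 (add !D):
            ○ open, literals {A=1, D=0, E=1, F=0}.
  branch 2 (add !!E):
    (!E == (D && D)): β-rule — branch into !E, (D && D)  //  !!E, !(D && D).
      branch 2.1 (add !E, (D && D)):
        × closes — contains both E and !E.
      branch 2.2 (add !!E, !(D && D)):
        !(D && D): β-rule — branch into !D  //  !D.
          branch 2.2.1 (add !D):
            ○ open, literals {A=1, D=0, E=1, F=0}.
          branch 2.2.2 (add !D):
            ○ open, literals {A=1, D=0, E=1, F=0}.
1 branch closed, 5 open.
An open branch gives a countermodel: A=1, D=1, E=0, F=0 (unmentioned atoms arbitrary); the premises hold there but the conclusion fails.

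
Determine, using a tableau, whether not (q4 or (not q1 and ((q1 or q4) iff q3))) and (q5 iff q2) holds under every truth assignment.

Not valid

Assume the negation and expand:
Initial set: {not (not (q4 or (not q1 and ((q1 or q4) iff q3))) and (q5 iff q2))}.
not (not (q4 or (not q1 and ((q1 or q4) iff q3))) and (q5 iff q2)): β-rule — branch into not not (q4 or (not q1 and ((q1 or q4) iff q3)))  //  not (q5 iff q2).
  branch 1 (add not not (q4 or (not q1 and ((q1 or q4) iff q3)))):
    not not (q4 or (not q1 and ((q1 or q4) iff q3))): β-rule — branch into q4  //  (not q1 and ((q1 or q4) iff q3)).
      branch 1.1 (add q4):
        ○ open, literals {q4=true}.
      branch 1.2 (add (not q1 and ((q1 or q4) iff q3))):
        (not q1 and ((q1 or q4) iff q3)): α-rule — add not q1, ((q1 or q4) iff q3).
        ((q1 or q4) iff q3): β-rule — branch into (q1 or q4), q3  //  not (q1 or q4), not q3.
          branch 1.2.1 (add (q1 or q4), q3):
            (q1 or q4): β-rule — branch into q1  //  q4.
              branch 1.2.1.1 (add q1):
                × closes — contains both q1 and not q1.
              branch 1.2.1.2 (add q4):
                ○ open, literals {q1=false, q3=true, q4=true}.
          branch 1.2.2 (add not (q1 or q4), not q3):
            not (q1 or q4): α-rule — add not q1, not q4.
            ○ open, literals {q1=false, q3=false, q4=false}.
  branch 2 (add not (q5 iff q2)):
    not (q5 iff q2): β-rule — branch into q5, not q2  //  not q5, q2.
      branch 2.1 (add q5, not q2):
        ○ open, literals {q2=false, q5=true}.
      branch 2.2 (add not q5, q2):
        ○ open, literals {q2=true, q5=false}.
1 branch closed, 5 open.
An open branch gives a countermodel: q4=true (unmentioned atoms arbitrary); under it the original formula is false.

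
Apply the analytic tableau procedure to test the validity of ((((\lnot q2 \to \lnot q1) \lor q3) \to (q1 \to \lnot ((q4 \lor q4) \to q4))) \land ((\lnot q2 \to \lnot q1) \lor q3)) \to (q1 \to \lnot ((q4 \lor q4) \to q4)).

Assume the negation and expand:
Initial set: {\lnot (((((\lnot q2 \to \lnot q1) \lor q3) \to (q1 \to \lnot ((q4 \lor q4) \to q4))) \land ((\lnot q2 \to \lnot q1) \lor q3)) \to (q1 \to \lnot ((q4 \lor q4) \to q4)))}.
\lnot (((((\lnot q2 \to \lnot q1) \lor q3) \to (q1 \to \lnot ((q4 \lor q4) \to q4))) \land ((\lnot q2 \to \lnot q1) \lor q3)) \to (q1 \to \lnot ((q4 \lor q4) \to q4))): α-rule — add ((((\lnot q2 \to \lnot q1) \lor q3) \to (q1 \to \lnot ((q4 \lor q4) \to q4))) \land ((\lnot q2 \to \lnot q1) \lor q3)), \lnot (q1 \to \lnot ((q4 \lor q4) \to q4)).
((((\lnot q2 \to \lnot q1) \lor q3) \to (q1 \to \lnot ((q4 \lor q4) \to q4))) \land ((\lnot q2 \to \lnot q1) \lor q3)): α-rule — add (((\lnot q2 \to \lnot q1) \lor q3) \to (q1 \to \lnot ((q4 \lor q4) \to q4))), ((\lnot q2 \to \lnot q1) \lor q3).
\lnot (q1 \to \lnot ((q4 \lor q4) \to q4)): α-rule — add q1, \lnot \lnot ((q4 \lor q4) \to q4).
(((\lnot q2 \to \lnot q1) \lor q3) \to (q1 \to \lnot ((q4 \lor q4) \to q4))): β-rule — branch into \lnot ((\lnot q2 \to \lnot q1) \lor q3)  //  (q1 \to \lnot ((q4 \lor q4) \to q4)).
  branch 1 (add \lnot ((\lnot q2 \to \lnot q1) \lor q3)):
    \lnot ((\lnot q2 \to \lnot q1) \lor q3): α-rule — add \lnot (\lnot q2 \to \lnot q1), \lnot q3.
    \lnot (\lnot q2 \to \lnot q1): α-rule — add \lnot q2, \lnot \lnot q1.
    ((\lnot q2 \to \lnot q1) \lor q3): β-rule — branch into (\lnot q2 \to \lnot q1)  //  q3.
      branch 1.1 (add (\lnot q2 \to \lnot q1)):
        \lnot \lnot ((q4 \lor q4) \to q4): β-rule — branch into \lnot (q4 \lor q4)  //  q4.
          branch 1.1.1 (add \lnot (q4 \lor q4)):
            \lnot (q4 \lor q4): α-rule — add \lnot q4, \lnot q4.
            (\lnot q2 \to \lnot q1): β-rule — branch into \lnot \lnot q2  //  \lnot q1.
              branch 1.1.1.1 (add \lnot \lnot q2):
                × closes — contains both q2 and \lnot q2.
              branch 1.1.1.2 (add \lnot q1):
                × closes — contains both q1 and \lnot q1.
          branch 1.1.2 (add q4):
            (\lnot q2 \to \lnot q1): β-rule — branch into \lnot \lnot q2  //  \lnot q1.
              branch 1.1.2.1 (add \lnot \lnot q2):
                × closes — contains both q2 and \lnot q2.
              branch 1.1.2.2 (add \lnot q1):
                × closes — contains both q1 and \lnot q1.
      branch 1.2 (add q3):
        × closes — contains both q3 and \lnot q3.
  branch 2 (add (q1 \to \lnot ((q4 \lor q4) \to q4))):
    ((\lnot q2 \to \lnot q1) \lor q3): β-rule — branch into (\lnot q2 \to \lnot q1)  //  q3.
      branch 2.1 (add (\lnot q2 \to \lnot q1)):
        \lnot \lnot ((q4 \lor q4) \to q4): β-rule — branch into \lnot (q4 \lor q4)  //  q4.
          branch 2.1.1 (add \lnot (q4 \lor q4)):
            \lnot (q4 \lor q4): α-rule — add \lnot q4, \lnot q4.
            (q1 \to \lnot ((q4 \lor q4) \to q4)): β-rule — branch into \lnot q1  //  \lnot ((q4 \lor q4) \to q4).
              branch 2.1.1.1 (add \lnot q1):
                × closes — contains both q1 and \lnot q1.
              branch 2.1.1.2 (add \lnot ((q4 \lor q4) \to q4)):
                \lnot ((q4 \lor q4) \to q4): α-rule — add (q4 \lor q4), \lnot q4.
                (\lnot q2 \to \lnot q1): β-rule — branch into \lnot \lnot q2  //  \lnot q1.
                  branch 2.1.1.2.1 (add \lnot \lnot q2):
                    (q4 \lor q4): β-rule — branch into q4  //  q4.
                      branch 2.1.1.2.1.1 (add q4):
                        × closes — contains both q4 and \lnot q4.
                      branch 2.1.1.2.1.2 (add q4):
                        × closes — contains both q4 and \lnot q4.
                  branch 2.1.1.2.2 (add \lnot q1):
                    × closes — contains both q1 and \lnot q1.
          branch 2.1.2 (add q4):
            (q1 \to \lnot ((q4 \lor q4) \to q4)): β-rule — branch into \lnot q1  //  \lnot ((q4 \lor q4) \to q4).
              branch 2.1.2.1 (add \lnot q1):
                × closes — contains both q1 and \lnot q1.
              branch 2.1.2.2 (add \lnot ((q4 \lor q4) \to q4)):
                \lnot ((q4 \lor q4) \to q4): α-rule — add (q4 \lor q4), \lnot q4.
                × closes — contains both q4 and \lnot q4.
      branch 2.2 (add q3):
        \lnot \lnot ((q4 \lor q4) \to q4): β-rule — branch into \lnot (q4 \lor q4)  //  q4.
          branch 2.2.1 (add \lnot (q4 \lor q4)):
            \lnot (q4 \lor q4): α-rule — add \lnot q4, \lnot q4.
            (q1 \to \lnot ((q4 \lor q4) \to q4)): β-rule — branch into \lnot q1  //  \lnot ((q4 \lor q4) \to q4).
              branch 2.2.1.1 (add \lnot q1):
                × closes — contains both q1 and \lnot q1.
              branch 2.2.1.2 (add \lnot ((q4 \lor q4) \to q4)):
                \lnot ((q4 \lor q4) \to q4): α-rule — add (q4 \lor q4), \lnot q4.
                (q4 \lor q4): β-rule — branch into q4  //  q4.
                  branch 2.2.1.2.1 (add q4):
                    × closes — contains both q4 and \lnot q4.
                  branch 2.2.1.2.2 (add q4):
                    × closes — contains both q4 and \lnot q4.
          branch 2.2.2 (add q4):
            (q1 \to \lnot ((q4 \lor q4) \to q4)): β-rule — branch into \lnot q1  //  \lnot ((q4 \lor q4) \to q4).
              branch 2.2.2.1 (add \lnot q1):
                × closes — contains both q1 and \lnot q1.
              branch 2.2.2.2 (add \lnot ((q4 \lor q4) \to q4)):
                \lnot ((q4 \lor q4) \to q4): α-rule — add (q4 \lor q4), \lnot q4.
                × closes — contains both q4 and \lnot q4.
All 16 branches close.
Every branch closed, so the negation is unsatisfiable and the formula is valid.

Valid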